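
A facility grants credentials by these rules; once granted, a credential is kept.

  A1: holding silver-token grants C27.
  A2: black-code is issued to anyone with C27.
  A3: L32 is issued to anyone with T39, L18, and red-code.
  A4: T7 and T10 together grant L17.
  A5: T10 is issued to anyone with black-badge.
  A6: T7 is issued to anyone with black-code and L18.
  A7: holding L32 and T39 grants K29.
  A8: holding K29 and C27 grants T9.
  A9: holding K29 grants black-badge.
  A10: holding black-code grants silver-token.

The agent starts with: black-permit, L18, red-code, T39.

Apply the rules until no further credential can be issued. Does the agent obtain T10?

Holding T39, L18, and red-code grants L32 (A3).
Holding L32 and T39 grants K29 (A7).
Holding K29 grants black-badge (A9).
Holding black-badge grants T10 (A5).

Yes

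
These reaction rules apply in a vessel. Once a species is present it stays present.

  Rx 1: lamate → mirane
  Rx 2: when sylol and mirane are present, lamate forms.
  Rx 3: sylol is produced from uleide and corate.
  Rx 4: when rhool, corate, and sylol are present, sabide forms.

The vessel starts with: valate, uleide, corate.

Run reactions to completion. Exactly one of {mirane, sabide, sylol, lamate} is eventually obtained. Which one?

uleide and corate present → sylol forms (Rx 3).
mirane would need lamate (Rx 1), but lamate never forms. lamate would need sylol and mirane (Rx 2), but mirane never forms. sabide would need rhool, corate, and sylol (Rx 4), but rhool never forms.

sylol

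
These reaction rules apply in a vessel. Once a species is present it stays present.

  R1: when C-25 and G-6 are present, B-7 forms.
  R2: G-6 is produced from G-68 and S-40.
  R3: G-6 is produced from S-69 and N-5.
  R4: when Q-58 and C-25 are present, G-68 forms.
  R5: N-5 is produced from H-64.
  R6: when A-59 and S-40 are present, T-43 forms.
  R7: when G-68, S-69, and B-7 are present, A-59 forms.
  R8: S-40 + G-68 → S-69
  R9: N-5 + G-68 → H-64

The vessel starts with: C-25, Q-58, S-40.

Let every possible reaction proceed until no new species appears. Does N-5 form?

N-5 would need H-64 (R5), but H-64 never forms.

No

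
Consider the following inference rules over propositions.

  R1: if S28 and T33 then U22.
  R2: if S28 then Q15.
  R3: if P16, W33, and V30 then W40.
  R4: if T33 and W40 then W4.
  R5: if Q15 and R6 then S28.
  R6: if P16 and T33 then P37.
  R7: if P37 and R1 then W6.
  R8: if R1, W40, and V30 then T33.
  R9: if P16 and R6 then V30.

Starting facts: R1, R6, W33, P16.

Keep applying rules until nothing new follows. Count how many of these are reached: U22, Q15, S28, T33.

1

From P16 and R6, R9 gives V30.
P16, W33, and V30 hold, so W40 follows (R3).
From R1, W40, and V30, R8 gives T33.
U22 would need S28 and T33 (R1), but S28 is never established.
Q15 would need S28 (R2), but S28 is never established.
S28 would need Q15 and R6 (R5), but Q15 is never established.
T33: reached.
Reached: T33 — 1 of the 4.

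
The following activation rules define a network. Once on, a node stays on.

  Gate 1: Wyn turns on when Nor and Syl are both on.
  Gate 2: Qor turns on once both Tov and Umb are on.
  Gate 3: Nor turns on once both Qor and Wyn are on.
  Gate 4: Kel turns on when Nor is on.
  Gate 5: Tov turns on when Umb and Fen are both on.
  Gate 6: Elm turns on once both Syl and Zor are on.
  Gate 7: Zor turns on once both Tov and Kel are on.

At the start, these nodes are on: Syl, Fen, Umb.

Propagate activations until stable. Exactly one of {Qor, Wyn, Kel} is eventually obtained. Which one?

Qor

Umb and Fen are on, so Tov turns on (Gate 5).
Gate 2: Tov and Umb on → Qor on.
Kel would need Nor (Gate 4), but Nor never turns on. Wyn would need Nor and Syl (Gate 1), but Nor never turns on.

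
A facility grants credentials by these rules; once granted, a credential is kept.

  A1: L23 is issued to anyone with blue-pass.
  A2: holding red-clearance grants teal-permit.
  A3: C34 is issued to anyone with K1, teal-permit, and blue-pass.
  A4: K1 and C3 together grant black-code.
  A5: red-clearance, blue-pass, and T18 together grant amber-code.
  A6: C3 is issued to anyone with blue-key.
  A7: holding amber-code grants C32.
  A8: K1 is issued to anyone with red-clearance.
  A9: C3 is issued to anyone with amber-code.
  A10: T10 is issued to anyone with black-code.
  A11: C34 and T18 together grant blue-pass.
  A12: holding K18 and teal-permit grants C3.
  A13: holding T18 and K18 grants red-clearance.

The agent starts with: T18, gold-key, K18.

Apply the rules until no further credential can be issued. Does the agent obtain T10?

Yes

Holding T18 and K18 grants red-clearance (A13).
Holding red-clearance grants teal-permit (A2).
Holding red-clearance grants K1 (A8).
Holding K18 and teal-permit grants C3 (A12).
Holding K1 and C3 grants black-code (A4).
Holding black-code grants T10 (A10).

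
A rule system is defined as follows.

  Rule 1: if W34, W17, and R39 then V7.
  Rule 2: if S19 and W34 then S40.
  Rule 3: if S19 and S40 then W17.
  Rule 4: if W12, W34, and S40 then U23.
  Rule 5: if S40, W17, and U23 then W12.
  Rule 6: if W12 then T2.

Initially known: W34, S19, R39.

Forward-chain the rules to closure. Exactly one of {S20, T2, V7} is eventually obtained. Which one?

V7

From S19 and W34, Rule 2 gives S40.
From S19 and S40, Rule 3 gives W17.
From W34, W17, and R39, Rule 1 gives V7.
No rule produces S20, and it is not given. T2 would need W12 (Rule 6), but W12 is never established.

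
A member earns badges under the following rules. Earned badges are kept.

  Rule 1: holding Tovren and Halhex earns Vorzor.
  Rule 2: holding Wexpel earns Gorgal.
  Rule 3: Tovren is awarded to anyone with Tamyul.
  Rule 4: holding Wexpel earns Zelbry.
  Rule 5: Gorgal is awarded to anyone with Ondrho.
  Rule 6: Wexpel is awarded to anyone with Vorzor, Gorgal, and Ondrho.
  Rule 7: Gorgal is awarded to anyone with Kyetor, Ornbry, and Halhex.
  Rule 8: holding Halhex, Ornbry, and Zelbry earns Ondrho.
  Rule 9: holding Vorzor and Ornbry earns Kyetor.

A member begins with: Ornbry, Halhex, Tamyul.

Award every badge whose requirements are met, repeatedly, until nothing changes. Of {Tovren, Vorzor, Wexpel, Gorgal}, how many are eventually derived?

3

With Tamyul, Tovren is earned (Rule 3).
With Tovren and Halhex, Vorzor is earned (Rule 1).
With Vorzor and Ornbry, Kyetor is earned (Rule 9).
With Kyetor, Ornbry, and Halhex, Gorgal is earned (Rule 7).
Tovren: reached.
Vorzor: reached.
Wexpel would need Vorzor, Gorgal, and Ondrho (Rule 6), but Ondrho is never earned.
Gorgal: reached.
Reached: Tovren, Vorzor, and Gorgal — 3 of the 4.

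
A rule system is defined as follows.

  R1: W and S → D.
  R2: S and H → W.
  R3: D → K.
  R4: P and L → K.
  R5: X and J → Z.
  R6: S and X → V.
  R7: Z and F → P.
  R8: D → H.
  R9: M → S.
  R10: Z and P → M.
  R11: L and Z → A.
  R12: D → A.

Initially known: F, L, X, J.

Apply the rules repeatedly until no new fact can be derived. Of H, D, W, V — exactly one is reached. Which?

V

X and J hold, so Z follows (R5).
From Z and F, R7 gives P.
Z and P hold, so M follows (R10).
M holds, so S follows (R9).
From S and X, R6 gives V.
W would need S and H (R2), but H is never established. D would need W and S (R1), but W is never established. H would need D (R8), but D is never established.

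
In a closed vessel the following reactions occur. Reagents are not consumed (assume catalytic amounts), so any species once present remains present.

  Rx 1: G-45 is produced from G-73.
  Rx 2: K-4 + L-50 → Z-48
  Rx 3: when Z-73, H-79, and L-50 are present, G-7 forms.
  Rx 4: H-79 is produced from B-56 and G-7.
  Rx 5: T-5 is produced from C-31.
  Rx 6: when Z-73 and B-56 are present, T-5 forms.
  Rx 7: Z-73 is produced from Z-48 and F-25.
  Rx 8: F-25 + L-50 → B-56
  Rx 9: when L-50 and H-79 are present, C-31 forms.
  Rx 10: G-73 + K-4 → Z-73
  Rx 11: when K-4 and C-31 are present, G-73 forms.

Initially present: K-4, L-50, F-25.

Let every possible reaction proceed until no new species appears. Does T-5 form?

Yes

K-4 and L-50 present → Z-48 forms (Rx 2).
F-25 and L-50 present → B-56 forms (Rx 8).
Z-48 and F-25 present → Z-73 forms (Rx 7).
Z-73 and B-56 present → T-5 forms (Rx 6).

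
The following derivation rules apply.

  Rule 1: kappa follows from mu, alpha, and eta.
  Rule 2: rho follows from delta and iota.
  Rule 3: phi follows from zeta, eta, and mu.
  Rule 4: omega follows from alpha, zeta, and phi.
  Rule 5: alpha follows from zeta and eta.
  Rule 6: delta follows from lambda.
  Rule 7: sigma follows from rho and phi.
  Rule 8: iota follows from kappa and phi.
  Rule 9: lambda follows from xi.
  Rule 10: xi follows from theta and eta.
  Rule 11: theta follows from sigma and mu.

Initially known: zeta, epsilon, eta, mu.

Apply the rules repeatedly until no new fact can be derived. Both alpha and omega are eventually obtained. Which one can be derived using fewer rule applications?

alpha: zeta and eta hold, so alpha follows (Rule 5). [1 rule application]
omega: zeta, eta, and mu hold, so phi follows (Rule 3). zeta and eta hold, so alpha follows (Rule 5). alpha, zeta, and phi hold, so omega follows (Rule 4). [3 rule applications]
alpha needs fewer.

alpha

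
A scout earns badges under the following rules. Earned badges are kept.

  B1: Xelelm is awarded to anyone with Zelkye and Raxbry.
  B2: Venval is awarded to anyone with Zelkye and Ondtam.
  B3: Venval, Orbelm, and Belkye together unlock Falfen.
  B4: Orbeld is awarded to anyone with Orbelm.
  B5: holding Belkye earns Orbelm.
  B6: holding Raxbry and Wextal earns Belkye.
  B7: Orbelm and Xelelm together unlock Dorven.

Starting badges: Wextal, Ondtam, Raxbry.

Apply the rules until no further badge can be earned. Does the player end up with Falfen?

Falfen would need Venval, Orbelm, and Belkye (B3), but Venval is never earned.

No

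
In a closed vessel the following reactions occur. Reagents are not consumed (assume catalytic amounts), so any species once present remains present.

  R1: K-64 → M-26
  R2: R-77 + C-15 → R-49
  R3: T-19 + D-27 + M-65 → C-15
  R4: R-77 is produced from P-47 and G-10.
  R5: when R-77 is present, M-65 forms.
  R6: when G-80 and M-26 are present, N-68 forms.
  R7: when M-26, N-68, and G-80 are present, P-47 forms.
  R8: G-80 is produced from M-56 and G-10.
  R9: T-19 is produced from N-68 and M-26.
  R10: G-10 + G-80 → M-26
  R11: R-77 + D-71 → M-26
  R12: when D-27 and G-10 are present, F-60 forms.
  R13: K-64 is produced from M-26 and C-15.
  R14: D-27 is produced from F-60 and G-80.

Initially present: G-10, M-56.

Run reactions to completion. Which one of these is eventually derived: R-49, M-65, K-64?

M-65

M-56 and G-10 present → G-80 forms (R8).
G-10 and G-80 present → M-26 forms (R10).
G-80 and M-26 present → N-68 forms (R6).
M-26, N-68, and G-80 present → P-47 forms (R7).
P-47 and G-10 present → R-77 forms (R4).
R-77 present → M-65 forms (R5).
K-64 would need M-26 and C-15 (R13), but C-15 never forms. R-49 would need R-77 and C-15 (R2), but C-15 never forms.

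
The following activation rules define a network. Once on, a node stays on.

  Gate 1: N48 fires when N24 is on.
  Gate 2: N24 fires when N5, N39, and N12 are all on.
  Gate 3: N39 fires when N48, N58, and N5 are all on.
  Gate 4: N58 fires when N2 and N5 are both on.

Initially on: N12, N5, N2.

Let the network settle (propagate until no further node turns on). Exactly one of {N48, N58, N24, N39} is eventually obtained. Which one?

N58

N2 and N5 are on, so N58 fires (Gate 4).
N39 would need N48, N58, and N5 (Gate 3), but N48 never turns on. N48 would need N24 (Gate 1), but N24 never turns on. N24 would need N5, N39, and N12 (Gate 2), but N39 never turns on.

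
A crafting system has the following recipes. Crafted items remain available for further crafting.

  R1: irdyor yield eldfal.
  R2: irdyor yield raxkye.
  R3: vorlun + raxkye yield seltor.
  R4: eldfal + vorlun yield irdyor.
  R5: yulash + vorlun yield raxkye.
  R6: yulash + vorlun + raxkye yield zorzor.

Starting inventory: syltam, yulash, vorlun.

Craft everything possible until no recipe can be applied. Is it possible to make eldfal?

No

eldfal would need irdyor (R1), but irdyor is never obtained.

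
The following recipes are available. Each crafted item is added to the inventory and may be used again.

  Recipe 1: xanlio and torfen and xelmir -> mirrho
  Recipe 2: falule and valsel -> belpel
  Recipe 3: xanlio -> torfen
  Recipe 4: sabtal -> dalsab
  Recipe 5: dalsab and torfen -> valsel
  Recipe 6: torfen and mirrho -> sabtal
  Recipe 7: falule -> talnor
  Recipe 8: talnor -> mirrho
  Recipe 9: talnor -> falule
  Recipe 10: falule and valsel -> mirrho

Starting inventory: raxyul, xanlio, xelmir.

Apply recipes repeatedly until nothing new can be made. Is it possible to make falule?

falule would need talnor (Recipe 9), but talnor is never obtained.

No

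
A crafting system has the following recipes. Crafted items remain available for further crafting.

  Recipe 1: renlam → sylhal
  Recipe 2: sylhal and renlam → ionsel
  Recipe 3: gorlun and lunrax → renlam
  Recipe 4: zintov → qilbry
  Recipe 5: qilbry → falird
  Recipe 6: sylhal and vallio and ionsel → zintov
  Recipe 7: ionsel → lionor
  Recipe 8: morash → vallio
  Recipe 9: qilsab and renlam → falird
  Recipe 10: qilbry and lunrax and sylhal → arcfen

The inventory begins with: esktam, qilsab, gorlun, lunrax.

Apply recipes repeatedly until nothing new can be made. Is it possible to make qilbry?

qilbry would need zintov (Recipe 4), but zintov is never obtained.

No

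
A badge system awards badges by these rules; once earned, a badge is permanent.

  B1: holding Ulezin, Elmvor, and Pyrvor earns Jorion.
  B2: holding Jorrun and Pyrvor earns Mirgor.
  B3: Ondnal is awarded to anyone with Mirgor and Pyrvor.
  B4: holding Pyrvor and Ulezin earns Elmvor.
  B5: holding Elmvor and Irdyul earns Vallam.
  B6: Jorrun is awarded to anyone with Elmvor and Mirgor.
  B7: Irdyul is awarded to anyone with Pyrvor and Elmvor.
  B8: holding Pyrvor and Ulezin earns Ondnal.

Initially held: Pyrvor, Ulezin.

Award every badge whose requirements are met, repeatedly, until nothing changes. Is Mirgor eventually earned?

Mirgor would need Jorrun and Pyrvor (B2), but Jorrun is never earned.

No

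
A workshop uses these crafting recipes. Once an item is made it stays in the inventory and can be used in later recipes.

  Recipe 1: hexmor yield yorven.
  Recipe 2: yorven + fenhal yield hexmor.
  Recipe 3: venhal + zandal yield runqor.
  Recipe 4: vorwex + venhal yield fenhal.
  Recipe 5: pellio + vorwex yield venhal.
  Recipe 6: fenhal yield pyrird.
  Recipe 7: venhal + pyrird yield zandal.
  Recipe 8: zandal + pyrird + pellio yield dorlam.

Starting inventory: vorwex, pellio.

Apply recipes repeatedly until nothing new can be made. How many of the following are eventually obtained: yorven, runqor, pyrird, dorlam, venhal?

4

Using Recipe 5, pellio and vorwex make venhal.
vorwex + venhal → fenhal (Recipe 4).
fenhal → pyrird (Recipe 6).
Using Recipe 7, venhal and pyrird make zandal.
zandal + pyrird + pellio → dorlam (Recipe 8).
venhal + zandal → runqor (Recipe 3).
yorven would need hexmor (Recipe 1), but hexmor is never obtained.
runqor: reached.
pyrird: reached.
dorlam: reached.
venhal: reached.
Reached: runqor, pyrird, dorlam, and venhal — 4 of the 5.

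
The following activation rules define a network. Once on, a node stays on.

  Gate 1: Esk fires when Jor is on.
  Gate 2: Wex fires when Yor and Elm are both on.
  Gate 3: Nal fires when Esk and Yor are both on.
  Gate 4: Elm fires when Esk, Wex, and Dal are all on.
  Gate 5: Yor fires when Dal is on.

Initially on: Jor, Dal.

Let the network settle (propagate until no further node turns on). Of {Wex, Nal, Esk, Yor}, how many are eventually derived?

Dal is on, so Yor fires (Gate 5).
Gate 1: Jor on → Esk on.
Gate 3: Esk and Yor on → Nal on.
Wex would need Yor and Elm (Gate 2), but Elm never turns on.
Nal: reached.
Esk: reached.
Yor: reached.
Reached: Nal, Esk, and Yor — 3 of the 4.

3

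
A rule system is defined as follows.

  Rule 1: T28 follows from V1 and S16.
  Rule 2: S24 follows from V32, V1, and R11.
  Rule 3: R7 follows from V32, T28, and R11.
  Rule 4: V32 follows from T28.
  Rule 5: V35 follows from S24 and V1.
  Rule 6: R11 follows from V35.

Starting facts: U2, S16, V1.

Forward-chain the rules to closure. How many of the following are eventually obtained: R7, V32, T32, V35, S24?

From V1 and S16, Rule 1 gives T28.
From T28, Rule 4 gives V32.
R7 would need V32, T28, and R11 (Rule 3), but R11 is never established.
V32: reached.
No rule produces T32, and it is not given.
V35 would need S24 and V1 (Rule 5), but S24 is never established.
S24 would need V32, V1, and R11 (Rule 2), but R11 is never established.
Reached: V32 — 1 of the 5.

1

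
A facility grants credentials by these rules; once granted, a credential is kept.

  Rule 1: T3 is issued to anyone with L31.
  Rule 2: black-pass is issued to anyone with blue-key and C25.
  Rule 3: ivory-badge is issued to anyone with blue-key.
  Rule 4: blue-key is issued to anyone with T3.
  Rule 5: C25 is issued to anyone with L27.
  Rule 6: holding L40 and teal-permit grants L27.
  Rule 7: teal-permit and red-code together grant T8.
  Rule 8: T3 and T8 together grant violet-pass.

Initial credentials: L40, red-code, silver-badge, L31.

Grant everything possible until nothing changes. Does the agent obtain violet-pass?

No

violet-pass would need T3 and T8 (Rule 8), but T8 is never granted.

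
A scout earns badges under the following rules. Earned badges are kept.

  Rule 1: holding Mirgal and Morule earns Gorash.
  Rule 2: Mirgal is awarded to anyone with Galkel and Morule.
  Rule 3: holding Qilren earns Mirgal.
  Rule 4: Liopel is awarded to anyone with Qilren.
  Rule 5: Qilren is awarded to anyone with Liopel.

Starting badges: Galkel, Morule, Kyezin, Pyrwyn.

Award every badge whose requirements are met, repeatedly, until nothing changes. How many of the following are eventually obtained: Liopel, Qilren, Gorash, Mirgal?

With Galkel and Morule, Mirgal is earned (Rule 2).
With Mirgal and Morule, Gorash is earned (Rule 1).
Liopel would need Qilren (Rule 4), but Qilren is never earned.
Qilren would need Liopel (Rule 5), but Liopel is never earned.
Gorash: reached.
Mirgal: reached.
Reached: Gorash and Mirgal — 2 of the 4.

2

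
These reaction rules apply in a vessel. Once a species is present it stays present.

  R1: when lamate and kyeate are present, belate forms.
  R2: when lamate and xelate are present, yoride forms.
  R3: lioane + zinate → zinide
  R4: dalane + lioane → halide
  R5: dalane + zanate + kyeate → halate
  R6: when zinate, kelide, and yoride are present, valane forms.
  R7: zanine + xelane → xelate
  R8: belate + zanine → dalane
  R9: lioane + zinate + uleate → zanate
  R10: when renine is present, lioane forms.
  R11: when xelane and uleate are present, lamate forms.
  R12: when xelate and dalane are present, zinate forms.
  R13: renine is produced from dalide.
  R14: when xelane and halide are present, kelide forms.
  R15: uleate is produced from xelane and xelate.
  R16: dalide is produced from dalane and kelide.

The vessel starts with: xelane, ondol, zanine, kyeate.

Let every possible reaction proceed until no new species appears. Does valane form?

valane would need zinate, kelide, and yoride (R6), but kelide never forms.

No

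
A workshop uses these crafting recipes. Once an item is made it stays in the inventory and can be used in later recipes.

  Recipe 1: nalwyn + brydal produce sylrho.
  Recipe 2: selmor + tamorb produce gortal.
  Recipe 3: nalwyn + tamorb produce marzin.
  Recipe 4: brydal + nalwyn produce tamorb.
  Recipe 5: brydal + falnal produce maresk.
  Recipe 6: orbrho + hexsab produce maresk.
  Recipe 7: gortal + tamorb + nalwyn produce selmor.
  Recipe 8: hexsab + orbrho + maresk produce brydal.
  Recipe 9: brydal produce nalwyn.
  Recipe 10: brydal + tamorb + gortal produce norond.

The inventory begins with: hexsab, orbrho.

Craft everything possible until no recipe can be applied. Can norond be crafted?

norond would need brydal, tamorb, and gortal (Recipe 10), but gortal is never obtained.

No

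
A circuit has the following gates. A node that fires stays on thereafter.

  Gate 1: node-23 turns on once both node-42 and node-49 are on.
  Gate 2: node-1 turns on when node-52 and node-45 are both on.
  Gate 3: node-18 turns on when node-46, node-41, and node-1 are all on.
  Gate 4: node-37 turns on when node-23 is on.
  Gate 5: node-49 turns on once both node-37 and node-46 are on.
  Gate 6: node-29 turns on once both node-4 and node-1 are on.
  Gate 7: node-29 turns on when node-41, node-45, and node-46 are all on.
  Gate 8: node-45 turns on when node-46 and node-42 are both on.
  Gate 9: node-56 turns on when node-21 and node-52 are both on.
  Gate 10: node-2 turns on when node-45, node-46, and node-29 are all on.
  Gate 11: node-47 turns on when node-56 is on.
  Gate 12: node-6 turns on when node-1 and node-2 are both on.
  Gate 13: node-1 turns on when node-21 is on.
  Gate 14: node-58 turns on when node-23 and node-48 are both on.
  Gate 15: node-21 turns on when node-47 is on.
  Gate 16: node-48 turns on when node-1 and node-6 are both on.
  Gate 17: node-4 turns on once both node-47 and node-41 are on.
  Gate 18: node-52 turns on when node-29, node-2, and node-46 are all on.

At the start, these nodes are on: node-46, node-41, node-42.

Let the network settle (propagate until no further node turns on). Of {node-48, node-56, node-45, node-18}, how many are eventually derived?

Gate 8: node-46 and node-42 on → node-45 on.
node-41, node-45, and node-46 are on, so node-29 turns on (Gate 7).
node-45, node-46, and node-29 are on, so node-2 turns on (Gate 10).
Gate 18: node-29, node-2, and node-46 on → node-52 on.
Gate 2: node-52 and node-45 on → node-1 on.
Gate 12: node-1 and node-2 on → node-6 on.
Gate 3: node-46, node-41, and node-1 on → node-18 on.
Gate 16: node-1 and node-6 on → node-48 on.
node-48: reached.
node-56 would need node-21 and node-52 (Gate 9), but node-21 never turns on.
node-45: reached.
node-18: reached.
Reached: node-48, node-45, and node-18 — 3 of the 4.

3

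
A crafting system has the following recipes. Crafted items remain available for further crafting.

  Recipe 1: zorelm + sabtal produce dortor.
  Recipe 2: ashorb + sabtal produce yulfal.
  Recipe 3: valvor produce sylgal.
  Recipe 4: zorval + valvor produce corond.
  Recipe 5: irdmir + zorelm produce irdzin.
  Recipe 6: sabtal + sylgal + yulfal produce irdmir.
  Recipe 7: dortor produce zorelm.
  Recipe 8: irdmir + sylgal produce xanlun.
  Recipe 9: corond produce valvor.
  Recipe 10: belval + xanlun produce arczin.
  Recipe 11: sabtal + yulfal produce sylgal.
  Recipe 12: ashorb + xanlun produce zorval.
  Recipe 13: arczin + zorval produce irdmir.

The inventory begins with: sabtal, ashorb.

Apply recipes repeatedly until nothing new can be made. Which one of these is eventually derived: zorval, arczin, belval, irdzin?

zorval

Using Recipe 2, ashorb and sabtal make yulfal.
Using Recipe 11, sabtal and yulfal make sylgal.
sabtal + sylgal + yulfal → irdmir (Recipe 6).
Using Recipe 8, irdmir and sylgal make xanlun.
ashorb + xanlun → zorval (Recipe 12).
No rule produces belval, and it is not given. irdzin would need irdmir and zorelm (Recipe 5), but zorelm is never obtained. arczin would need belval and xanlun (Recipe 10), but belval is never obtained.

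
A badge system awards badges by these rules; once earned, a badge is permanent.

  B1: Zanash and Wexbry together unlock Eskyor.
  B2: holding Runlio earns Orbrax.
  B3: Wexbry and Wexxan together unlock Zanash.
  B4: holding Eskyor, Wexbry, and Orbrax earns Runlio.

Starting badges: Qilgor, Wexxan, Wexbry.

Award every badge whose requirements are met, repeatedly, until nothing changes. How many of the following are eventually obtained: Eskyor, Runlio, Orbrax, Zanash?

2

With Wexbry and Wexxan, Zanash is earned (B3).
With Zanash and Wexbry, Eskyor is earned (B1).
Eskyor: reached.
Runlio would need Eskyor, Wexbry, and Orbrax (B4), but Orbrax is never earned.
Orbrax would need Runlio (B2), but Runlio is never earned.
Zanash: reached.
Reached: Eskyor and Zanash — 2 of the 4.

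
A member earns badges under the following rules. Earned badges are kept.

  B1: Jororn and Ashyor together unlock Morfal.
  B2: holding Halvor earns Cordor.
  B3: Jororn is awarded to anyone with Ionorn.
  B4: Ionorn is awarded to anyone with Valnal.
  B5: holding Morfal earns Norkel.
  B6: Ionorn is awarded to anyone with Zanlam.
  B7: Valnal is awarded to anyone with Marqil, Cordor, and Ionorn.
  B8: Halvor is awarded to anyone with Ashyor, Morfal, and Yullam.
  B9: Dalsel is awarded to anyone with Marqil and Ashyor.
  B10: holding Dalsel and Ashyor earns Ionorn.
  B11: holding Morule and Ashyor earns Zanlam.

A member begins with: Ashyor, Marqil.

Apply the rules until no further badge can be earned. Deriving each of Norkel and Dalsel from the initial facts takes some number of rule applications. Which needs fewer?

Dalsel: With Marqil and Ashyor, Dalsel is earned (B9). [1 rule application]
Norkel: With Marqil and Ashyor, Dalsel is earned (B9). With Dalsel and Ashyor, Ionorn is earned (B10). With Ionorn, Jororn is earned (B3). With Jororn and Ashyor, Morfal is earned (B1). With Morfal, Norkel is earned (B5). [5 rule applications]
Dalsel needs fewer.

Dalsel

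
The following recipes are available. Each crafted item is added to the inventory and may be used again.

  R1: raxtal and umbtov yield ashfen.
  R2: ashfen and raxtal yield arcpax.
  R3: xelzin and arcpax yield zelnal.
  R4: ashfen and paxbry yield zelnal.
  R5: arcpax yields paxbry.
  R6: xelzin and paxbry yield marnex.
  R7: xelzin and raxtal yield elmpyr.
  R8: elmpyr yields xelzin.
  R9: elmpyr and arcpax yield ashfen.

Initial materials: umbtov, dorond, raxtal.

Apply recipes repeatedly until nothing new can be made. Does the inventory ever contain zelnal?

Yes

Using R1, raxtal and umbtov make ashfen.
ashfen and raxtal → arcpax (R2).
arcpax → paxbry (R5).
ashfen and paxbry → zelnal (R4).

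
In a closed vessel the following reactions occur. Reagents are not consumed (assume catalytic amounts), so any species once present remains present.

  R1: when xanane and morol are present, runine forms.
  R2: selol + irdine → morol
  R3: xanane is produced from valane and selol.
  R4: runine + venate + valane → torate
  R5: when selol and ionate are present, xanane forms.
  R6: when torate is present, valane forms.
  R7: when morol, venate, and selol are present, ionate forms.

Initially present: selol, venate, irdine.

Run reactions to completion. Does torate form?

torate would need runine, venate, and valane (R4), but valane never forms.

No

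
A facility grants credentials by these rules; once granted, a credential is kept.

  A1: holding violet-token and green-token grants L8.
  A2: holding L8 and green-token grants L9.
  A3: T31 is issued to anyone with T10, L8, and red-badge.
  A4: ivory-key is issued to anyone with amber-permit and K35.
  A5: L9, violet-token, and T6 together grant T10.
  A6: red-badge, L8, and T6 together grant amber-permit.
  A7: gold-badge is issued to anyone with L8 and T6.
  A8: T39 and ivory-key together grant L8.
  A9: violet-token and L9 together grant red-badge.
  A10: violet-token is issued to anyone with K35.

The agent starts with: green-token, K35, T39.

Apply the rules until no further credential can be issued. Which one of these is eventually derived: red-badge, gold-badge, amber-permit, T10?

red-badge

Holding K35 grants violet-token (A10).
Holding violet-token and green-token grants L8 (A1).
Holding L8 and green-token grants L9 (A2).
Holding violet-token and L9 grants red-badge (A9).
gold-badge would need L8 and T6 (A7), but T6 is never granted. amber-permit would need red-badge, L8, and T6 (A6), but T6 is never granted. T10 would need L9, violet-token, and T6 (A5), but T6 is never granted.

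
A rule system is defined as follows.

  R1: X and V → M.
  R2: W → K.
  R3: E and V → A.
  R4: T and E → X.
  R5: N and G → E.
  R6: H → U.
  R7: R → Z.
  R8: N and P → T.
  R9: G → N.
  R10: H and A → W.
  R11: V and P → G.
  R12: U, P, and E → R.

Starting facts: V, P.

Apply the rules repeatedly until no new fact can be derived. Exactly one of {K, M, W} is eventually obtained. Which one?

M

V and P hold, so G follows (R11).
From G, R9 gives N.
From N and P, R8 gives T.
From N and G, R5 gives E.
From T and E, R4 gives X.
From X and V, R1 gives M.
K would need W (R2), but W is never established. W would need H and A (R10), but H is never established.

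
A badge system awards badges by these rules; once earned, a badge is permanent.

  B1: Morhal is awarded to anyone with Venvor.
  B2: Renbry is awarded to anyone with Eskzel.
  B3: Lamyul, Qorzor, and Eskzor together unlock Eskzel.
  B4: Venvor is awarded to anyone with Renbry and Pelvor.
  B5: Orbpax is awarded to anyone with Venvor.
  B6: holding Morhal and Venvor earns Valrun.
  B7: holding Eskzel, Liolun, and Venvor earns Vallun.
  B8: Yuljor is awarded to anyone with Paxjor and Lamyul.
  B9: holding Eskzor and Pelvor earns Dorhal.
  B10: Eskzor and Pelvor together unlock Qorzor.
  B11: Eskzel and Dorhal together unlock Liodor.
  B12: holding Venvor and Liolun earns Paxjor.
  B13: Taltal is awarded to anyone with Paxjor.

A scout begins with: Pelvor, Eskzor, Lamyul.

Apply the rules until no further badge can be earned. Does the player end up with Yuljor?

No

Yuljor would need Paxjor and Lamyul (B8), but Paxjor is never earned.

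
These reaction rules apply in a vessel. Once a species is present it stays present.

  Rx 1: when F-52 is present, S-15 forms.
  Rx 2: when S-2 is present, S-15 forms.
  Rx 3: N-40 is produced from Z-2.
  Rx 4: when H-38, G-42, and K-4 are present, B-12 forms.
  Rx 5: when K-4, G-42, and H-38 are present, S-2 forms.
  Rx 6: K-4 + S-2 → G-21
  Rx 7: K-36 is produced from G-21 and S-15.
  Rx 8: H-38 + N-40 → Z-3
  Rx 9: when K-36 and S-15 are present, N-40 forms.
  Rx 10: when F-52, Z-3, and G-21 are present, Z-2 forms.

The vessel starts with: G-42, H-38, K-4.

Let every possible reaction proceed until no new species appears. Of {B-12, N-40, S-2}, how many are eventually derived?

3

H-38, G-42, and K-4 present → B-12 forms (Rx 4).
K-4, G-42, and H-38 present → S-2 forms (Rx 5).
S-2 present → S-15 forms (Rx 2).
K-4 and S-2 present → G-21 forms (Rx 6).
G-21 and S-15 present → K-36 forms (Rx 7).
K-36 and S-15 present → N-40 forms (Rx 9).
B-12: reached.
N-40: reached.
S-2: reached.
All 3 are reached.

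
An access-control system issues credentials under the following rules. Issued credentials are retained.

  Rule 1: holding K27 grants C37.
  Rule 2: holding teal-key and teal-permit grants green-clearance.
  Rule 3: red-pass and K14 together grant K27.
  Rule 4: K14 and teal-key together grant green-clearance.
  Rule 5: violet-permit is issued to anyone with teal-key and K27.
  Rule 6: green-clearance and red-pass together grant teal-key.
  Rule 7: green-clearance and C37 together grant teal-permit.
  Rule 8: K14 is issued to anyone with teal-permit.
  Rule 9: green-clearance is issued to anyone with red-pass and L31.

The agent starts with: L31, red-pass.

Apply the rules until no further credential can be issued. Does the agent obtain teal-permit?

teal-permit would need green-clearance and C37 (Rule 7), but C37 is never granted.

No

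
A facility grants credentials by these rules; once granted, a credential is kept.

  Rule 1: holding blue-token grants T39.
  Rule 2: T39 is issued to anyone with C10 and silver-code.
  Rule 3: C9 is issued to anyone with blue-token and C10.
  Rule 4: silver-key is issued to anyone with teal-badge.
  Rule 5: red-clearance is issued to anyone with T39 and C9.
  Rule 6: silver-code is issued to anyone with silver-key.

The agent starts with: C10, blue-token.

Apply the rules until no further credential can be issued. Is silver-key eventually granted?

silver-key would need teal-badge (Rule 4), but teal-badge is never granted.

No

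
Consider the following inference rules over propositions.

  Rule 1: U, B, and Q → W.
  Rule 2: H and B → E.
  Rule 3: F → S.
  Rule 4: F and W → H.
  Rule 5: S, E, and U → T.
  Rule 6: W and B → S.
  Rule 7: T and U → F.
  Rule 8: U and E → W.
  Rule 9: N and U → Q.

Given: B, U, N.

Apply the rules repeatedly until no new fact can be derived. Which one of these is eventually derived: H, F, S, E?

S

From N and U, Rule 9 gives Q.
From U, B, and Q, Rule 1 gives W.
From W and B, Rule 6 gives S.
F would need T and U (Rule 7), but T is never established. H would need F and W (Rule 4), but F is never established. E would need H and B (Rule 2), but H is never established.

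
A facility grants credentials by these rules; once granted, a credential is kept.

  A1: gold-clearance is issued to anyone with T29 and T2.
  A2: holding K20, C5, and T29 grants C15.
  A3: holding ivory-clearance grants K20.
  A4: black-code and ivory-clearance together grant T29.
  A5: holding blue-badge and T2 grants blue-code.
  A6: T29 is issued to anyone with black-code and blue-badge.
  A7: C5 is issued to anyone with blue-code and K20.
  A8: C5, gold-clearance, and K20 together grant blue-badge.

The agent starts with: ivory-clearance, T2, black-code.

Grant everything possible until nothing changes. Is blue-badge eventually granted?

No

blue-badge would need C5, gold-clearance, and K20 (A8), but C5 is never granted.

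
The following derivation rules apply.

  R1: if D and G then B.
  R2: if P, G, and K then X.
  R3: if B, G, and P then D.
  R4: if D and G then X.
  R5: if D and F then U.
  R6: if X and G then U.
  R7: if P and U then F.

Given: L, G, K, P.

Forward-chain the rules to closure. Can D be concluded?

No

D would need B, G, and P (R3), but B is never established.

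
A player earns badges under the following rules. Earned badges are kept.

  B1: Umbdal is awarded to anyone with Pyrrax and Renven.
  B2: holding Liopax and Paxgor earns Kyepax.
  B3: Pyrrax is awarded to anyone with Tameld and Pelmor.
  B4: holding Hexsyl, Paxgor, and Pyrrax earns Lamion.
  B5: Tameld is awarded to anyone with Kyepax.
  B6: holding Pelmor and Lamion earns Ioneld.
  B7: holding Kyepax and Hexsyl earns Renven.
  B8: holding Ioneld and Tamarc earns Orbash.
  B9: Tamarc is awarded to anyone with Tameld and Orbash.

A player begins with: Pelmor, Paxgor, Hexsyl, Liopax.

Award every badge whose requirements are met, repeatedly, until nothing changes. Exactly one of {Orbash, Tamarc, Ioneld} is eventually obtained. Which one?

Ioneld

With Liopax and Paxgor, Kyepax is earned (B2).
With Kyepax, Tameld is earned (B5).
With Tameld and Pelmor, Pyrrax is earned (B3).
With Hexsyl, Paxgor, and Pyrrax, Lamion is earned (B4).
With Pelmor and Lamion, Ioneld is earned (B6).
Tamarc would need Tameld and Orbash (B9), but Orbash is never earned. Orbash would need Ioneld and Tamarc (B8), but Tamarc is never earned.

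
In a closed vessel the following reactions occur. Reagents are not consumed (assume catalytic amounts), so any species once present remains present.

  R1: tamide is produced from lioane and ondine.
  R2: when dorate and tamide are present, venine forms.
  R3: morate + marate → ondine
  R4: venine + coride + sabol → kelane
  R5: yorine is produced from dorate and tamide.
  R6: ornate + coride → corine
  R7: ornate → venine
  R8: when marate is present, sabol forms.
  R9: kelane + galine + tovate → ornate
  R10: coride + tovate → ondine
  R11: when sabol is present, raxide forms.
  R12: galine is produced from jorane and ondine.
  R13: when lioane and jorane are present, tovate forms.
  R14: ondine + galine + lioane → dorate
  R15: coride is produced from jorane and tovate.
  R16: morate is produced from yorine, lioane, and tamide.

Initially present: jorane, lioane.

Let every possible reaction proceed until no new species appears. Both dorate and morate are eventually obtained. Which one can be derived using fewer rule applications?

dorate

dorate: lioane and jorane present → tovate forms (R13). jorane and tovate present → coride forms (R15). coride and tovate present → ondine forms (R10). jorane and ondine present → galine forms (R12). ondine, galine, and lioane present → dorate forms (R14). [5 rule applications]
morate: lioane and jorane present → tovate forms (R13). jorane and tovate present → coride forms (R15). coride and tovate present → ondine forms (R10). jorane and ondine present → galine forms (R12). lioane and ondine present → tamide forms (R1). ondine, galine, and lioane present → dorate forms (R14). dorate and tamide present → yorine forms (R5). yorine, lioane, and tamide present → morate forms (R16). [8 rule applications]
dorate needs fewer.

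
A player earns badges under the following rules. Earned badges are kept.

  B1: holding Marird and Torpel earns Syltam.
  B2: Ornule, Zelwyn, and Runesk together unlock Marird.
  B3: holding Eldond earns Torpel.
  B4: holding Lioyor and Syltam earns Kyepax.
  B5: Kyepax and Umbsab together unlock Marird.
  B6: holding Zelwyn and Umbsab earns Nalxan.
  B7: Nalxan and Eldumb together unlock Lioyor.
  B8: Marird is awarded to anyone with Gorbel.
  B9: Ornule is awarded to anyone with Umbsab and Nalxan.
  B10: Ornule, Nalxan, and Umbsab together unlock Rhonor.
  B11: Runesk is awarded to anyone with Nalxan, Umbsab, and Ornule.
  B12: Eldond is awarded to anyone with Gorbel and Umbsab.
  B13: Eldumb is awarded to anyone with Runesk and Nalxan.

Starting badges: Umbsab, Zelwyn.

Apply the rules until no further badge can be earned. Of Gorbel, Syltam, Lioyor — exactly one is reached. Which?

Lioyor

With Zelwyn and Umbsab, Nalxan is earned (B6).
With Umbsab and Nalxan, Ornule is earned (B9).
With Nalxan, Umbsab, and Ornule, Runesk is earned (B11).
With Runesk and Nalxan, Eldumb is earned (B13).
With Nalxan and Eldumb, Lioyor is earned (B7).
Syltam would need Marird and Torpel (B1), but Torpel is never earned. No rule produces Gorbel, and it is not given.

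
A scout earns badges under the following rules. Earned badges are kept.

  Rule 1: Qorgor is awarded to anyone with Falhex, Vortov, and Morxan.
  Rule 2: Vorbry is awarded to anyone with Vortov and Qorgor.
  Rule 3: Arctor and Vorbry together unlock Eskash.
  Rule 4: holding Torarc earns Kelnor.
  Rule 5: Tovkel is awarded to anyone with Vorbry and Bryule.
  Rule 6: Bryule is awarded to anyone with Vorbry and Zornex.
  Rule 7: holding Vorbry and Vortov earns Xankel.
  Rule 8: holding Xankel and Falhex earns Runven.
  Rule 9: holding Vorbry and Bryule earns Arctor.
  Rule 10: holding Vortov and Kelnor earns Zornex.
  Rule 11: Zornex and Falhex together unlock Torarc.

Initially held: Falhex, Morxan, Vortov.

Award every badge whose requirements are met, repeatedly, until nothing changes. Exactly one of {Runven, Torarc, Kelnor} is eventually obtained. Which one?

With Falhex, Vortov, and Morxan, Qorgor is earned (Rule 1).
With Vortov and Qorgor, Vorbry is earned (Rule 2).
With Vorbry and Vortov, Xankel is earned (Rule 7).
With Xankel and Falhex, Runven is earned (Rule 8).
Torarc would need Zornex and Falhex (Rule 11), but Zornex is never earned. Kelnor would need Torarc (Rule 4), but Torarc is never earned.

Runven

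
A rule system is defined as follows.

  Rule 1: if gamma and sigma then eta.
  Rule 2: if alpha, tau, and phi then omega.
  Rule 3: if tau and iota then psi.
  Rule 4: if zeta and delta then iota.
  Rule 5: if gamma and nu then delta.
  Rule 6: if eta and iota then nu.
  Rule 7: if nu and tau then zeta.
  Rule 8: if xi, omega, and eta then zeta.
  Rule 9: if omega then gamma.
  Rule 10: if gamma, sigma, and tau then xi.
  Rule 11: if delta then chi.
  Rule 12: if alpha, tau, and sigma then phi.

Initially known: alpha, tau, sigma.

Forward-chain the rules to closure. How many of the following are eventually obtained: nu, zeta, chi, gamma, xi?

3

alpha, tau, and sigma hold, so phi follows (Rule 12).
alpha, tau, and phi hold, so omega follows (Rule 2).
From omega, Rule 9 gives gamma.
From gamma and sigma, Rule 1 gives eta.
From gamma, sigma, and tau, Rule 10 gives xi.
xi, omega, and eta hold, so zeta follows (Rule 8).
nu would need eta and iota (Rule 6), but iota is never established.
zeta: reached.
chi would need delta (Rule 11), but delta is never established.
gamma: reached.
xi: reached.
Reached: zeta, gamma, and xi — 3 of the 5.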